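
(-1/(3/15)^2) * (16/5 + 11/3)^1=-515/3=-171.67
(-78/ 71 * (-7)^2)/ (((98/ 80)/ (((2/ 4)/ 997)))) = -0.02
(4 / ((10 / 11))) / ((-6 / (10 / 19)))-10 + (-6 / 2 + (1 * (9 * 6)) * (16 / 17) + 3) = 40.44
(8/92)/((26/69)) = 3/13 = 0.23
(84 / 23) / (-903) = -4 / 989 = -0.00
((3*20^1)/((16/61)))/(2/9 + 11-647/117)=11895/296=40.19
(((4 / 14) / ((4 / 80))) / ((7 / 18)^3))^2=54419558400 / 5764801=9439.97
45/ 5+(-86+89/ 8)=-527/ 8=-65.88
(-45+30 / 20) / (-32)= 87 / 64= 1.36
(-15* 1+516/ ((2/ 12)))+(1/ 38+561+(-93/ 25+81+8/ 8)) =3534291/ 950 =3720.31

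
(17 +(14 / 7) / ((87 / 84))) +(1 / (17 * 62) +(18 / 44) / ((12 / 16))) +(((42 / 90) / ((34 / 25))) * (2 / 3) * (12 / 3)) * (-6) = 829919 / 59334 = 13.99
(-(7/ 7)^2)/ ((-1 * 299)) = 1/ 299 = 0.00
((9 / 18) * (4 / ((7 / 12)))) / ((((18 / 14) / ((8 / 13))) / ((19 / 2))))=15.59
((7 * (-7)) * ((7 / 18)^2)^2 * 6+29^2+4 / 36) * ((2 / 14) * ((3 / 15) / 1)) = 14598431 / 612360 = 23.84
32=32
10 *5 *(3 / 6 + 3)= 175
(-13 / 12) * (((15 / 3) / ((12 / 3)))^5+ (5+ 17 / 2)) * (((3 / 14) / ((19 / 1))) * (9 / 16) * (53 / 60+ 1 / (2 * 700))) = -0.10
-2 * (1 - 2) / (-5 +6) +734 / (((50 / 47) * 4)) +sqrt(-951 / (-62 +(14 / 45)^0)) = sqrt(58011) / 61 +17449 / 100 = 178.44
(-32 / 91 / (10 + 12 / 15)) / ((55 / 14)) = -32 / 3861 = -0.01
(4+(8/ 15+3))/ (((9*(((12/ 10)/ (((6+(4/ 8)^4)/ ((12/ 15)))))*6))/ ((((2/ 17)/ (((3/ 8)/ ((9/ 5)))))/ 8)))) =10961/ 176256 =0.06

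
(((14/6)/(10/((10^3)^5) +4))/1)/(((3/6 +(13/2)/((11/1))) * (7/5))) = 1375000000000000/3600000000000009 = 0.38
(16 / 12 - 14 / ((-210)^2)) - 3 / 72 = 16271 / 12600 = 1.29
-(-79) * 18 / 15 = 474 / 5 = 94.80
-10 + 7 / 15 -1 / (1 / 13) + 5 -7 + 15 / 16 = -5663 / 240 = -23.60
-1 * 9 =-9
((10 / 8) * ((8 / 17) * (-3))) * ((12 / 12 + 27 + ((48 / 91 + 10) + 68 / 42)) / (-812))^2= -75076000 / 17403838179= -0.00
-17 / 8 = -2.12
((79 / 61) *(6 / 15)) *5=158 / 61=2.59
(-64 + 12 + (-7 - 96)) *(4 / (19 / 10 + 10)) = -6200 / 119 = -52.10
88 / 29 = 3.03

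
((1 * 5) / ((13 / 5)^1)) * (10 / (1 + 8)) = 2.14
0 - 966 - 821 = -1787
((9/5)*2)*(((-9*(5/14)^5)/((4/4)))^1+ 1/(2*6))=150243/1344560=0.11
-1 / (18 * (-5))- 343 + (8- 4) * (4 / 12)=-30749 / 90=-341.66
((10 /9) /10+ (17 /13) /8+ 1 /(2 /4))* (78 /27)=2129 /324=6.57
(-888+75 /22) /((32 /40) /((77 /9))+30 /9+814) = -2043405 /1888256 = -1.08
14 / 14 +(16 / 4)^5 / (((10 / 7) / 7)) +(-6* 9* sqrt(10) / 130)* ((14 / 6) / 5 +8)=25093 / 5 - 1143* sqrt(10) / 325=5007.48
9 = 9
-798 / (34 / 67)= -26733 / 17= -1572.53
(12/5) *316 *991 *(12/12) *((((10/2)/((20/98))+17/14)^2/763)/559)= 24351010560/20899333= 1165.16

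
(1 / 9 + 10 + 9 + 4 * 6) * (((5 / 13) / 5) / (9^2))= 388 / 9477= 0.04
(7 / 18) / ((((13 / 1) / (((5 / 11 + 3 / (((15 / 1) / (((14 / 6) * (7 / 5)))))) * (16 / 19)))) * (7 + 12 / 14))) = 358288 / 100868625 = 0.00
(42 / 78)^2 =0.29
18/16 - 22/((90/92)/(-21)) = 56807/120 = 473.39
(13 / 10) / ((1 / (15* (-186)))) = -3627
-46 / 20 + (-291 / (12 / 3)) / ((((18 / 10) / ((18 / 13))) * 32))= -16843 / 4160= -4.05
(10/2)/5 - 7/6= -1/6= -0.17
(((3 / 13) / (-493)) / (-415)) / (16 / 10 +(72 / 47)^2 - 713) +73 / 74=304113561611185 / 308279501308454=0.99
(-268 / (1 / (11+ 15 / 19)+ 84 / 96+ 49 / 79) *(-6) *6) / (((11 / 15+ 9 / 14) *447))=11951170560 / 1204028621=9.93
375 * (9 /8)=3375 /8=421.88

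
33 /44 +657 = 2631 /4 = 657.75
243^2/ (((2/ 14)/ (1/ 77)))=59049/ 11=5368.09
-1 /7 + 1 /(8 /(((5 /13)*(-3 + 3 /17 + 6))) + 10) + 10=155091 /15638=9.92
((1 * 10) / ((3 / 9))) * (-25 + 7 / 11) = -8040 / 11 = -730.91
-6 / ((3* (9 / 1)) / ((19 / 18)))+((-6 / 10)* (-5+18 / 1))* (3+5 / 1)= -25367 / 405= -62.63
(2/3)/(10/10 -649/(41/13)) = -41/12594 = -0.00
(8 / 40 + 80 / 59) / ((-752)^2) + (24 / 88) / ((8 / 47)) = 2940272409 / 1835060480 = 1.60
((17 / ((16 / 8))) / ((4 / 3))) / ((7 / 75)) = 3825 / 56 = 68.30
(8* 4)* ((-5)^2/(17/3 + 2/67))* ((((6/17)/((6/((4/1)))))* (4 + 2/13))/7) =6946560/354263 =19.61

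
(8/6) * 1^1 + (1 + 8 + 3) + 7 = 61/3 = 20.33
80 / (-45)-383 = -3463 / 9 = -384.78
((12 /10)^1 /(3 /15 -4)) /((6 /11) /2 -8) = 66 /1615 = 0.04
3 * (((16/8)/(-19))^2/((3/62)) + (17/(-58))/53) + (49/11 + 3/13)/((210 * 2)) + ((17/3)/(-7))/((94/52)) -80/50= -76426639853/55937908455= -1.37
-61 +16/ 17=-60.06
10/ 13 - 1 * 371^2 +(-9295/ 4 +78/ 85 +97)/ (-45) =-3040755969/ 22100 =-137590.77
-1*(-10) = 10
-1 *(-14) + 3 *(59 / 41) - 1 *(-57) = 3088 / 41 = 75.32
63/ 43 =1.47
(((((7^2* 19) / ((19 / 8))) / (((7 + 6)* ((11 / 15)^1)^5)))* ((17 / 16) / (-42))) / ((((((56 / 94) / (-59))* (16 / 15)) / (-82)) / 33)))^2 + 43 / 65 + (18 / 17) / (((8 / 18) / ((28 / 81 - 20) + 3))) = 41198303222291280151513704477 / 50450683094056960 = 816605458948.57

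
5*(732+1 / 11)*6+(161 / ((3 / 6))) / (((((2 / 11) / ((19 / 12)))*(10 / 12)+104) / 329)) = 56118199 / 2442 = 22980.43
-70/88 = -35/44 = -0.80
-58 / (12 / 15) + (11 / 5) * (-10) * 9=-541 / 2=-270.50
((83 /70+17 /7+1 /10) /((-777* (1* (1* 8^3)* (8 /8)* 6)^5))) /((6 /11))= -143 /4464228033528116281344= -0.00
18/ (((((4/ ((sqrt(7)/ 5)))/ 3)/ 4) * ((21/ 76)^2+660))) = 103968 * sqrt(7)/ 6354335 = 0.04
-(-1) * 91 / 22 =91 / 22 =4.14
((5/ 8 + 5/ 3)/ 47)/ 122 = 55/ 137616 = 0.00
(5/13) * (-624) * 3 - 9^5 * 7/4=-416223/4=-104055.75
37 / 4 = 9.25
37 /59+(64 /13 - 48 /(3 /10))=-118463 /767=-154.45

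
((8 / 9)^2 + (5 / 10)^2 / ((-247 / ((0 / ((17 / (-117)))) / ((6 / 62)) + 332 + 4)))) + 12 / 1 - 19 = -131045 / 20007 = -6.55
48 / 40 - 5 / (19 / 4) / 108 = 3053 / 2565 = 1.19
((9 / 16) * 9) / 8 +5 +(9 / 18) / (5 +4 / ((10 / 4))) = 24113 / 4224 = 5.71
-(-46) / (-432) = -23 / 216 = -0.11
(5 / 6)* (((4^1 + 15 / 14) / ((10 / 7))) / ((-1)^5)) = -71 / 24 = -2.96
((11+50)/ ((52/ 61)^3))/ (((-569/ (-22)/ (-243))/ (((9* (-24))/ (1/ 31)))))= 30977313915141/ 5000372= 6195001.87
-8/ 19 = -0.42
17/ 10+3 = 47/ 10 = 4.70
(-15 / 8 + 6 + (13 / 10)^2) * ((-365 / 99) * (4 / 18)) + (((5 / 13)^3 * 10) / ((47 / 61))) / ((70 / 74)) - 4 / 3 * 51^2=-44720981090767 / 12880527660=-3471.98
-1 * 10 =-10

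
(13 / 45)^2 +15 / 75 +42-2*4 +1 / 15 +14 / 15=71449 / 2025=35.28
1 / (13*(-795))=-1 / 10335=-0.00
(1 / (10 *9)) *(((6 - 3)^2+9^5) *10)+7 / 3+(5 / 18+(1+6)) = 118289 / 18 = 6571.61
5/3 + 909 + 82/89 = 243394/267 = 911.59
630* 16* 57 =574560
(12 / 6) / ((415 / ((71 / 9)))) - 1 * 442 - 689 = -4224143 / 3735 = -1130.96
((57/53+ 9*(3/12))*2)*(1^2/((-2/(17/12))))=-3995/848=-4.71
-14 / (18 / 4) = -28 / 9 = -3.11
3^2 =9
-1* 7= -7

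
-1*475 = -475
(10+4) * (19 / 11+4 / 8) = 343 / 11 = 31.18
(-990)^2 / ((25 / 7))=274428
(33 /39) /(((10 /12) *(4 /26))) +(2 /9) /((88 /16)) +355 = 179012 /495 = 361.64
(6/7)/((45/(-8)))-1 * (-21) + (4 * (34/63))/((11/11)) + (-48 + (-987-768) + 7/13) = -7286869/4095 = -1779.46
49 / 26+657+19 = 17625 / 26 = 677.88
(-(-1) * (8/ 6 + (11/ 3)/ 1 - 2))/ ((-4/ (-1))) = 3/ 4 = 0.75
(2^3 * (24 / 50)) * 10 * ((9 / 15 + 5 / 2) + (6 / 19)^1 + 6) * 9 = 1545696 / 475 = 3254.10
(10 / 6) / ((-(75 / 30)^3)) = -8 / 75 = -0.11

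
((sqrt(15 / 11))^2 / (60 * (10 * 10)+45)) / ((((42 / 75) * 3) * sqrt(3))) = 25 * sqrt(3) / 558558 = 0.00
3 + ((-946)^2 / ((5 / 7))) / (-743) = -6253267 / 3715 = -1683.25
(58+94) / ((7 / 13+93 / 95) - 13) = -187720 / 14181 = -13.24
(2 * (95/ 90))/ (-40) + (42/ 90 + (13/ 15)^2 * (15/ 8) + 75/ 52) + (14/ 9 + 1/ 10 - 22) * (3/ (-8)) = 20393/ 1872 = 10.89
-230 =-230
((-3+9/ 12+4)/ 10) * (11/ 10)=77/ 400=0.19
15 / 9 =5 / 3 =1.67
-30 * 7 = -210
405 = 405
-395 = -395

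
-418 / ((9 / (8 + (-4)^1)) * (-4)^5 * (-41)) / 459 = -209 / 21679488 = -0.00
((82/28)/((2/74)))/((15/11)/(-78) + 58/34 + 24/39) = 3687827/78407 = 47.03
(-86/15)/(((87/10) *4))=-43/261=-0.16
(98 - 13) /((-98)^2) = 85 /9604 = 0.01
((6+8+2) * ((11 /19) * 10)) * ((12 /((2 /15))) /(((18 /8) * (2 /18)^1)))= 633600 /19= 33347.37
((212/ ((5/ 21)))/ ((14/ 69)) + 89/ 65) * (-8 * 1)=-456536/ 13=-35118.15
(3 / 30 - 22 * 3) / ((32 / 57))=-37563 / 320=-117.38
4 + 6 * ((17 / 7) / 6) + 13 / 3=226 / 21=10.76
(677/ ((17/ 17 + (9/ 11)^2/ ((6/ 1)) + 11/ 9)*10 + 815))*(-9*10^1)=-6635277/ 91295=-72.68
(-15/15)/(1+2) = -0.33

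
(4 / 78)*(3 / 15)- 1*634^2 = -78381418 / 195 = -401955.99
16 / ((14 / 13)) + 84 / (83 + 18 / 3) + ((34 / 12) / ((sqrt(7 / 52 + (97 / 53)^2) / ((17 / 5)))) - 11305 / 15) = -1379071 / 1869 + 15317 *sqrt(6616103) / 7633965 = -732.70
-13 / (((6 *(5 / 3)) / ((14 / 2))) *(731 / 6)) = -273 / 3655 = -0.07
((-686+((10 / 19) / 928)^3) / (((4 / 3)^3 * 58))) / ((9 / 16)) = -1410133126176393 / 158965444739072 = -8.87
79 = 79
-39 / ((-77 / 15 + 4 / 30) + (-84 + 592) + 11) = -39 / 514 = -0.08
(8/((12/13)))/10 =13/15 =0.87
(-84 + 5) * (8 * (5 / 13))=-3160 / 13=-243.08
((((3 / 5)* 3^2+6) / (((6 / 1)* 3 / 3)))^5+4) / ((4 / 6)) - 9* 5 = -371703 / 200000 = -1.86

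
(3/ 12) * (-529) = -132.25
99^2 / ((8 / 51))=499851 / 8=62481.38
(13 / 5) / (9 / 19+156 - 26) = 247 / 12395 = 0.02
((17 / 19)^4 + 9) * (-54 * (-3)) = 203538420 / 130321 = 1561.82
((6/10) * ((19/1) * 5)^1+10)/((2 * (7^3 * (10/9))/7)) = 603/980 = 0.62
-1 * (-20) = 20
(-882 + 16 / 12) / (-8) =1321 / 12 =110.08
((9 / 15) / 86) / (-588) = -1 / 84280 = -0.00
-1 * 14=-14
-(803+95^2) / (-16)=2457 / 4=614.25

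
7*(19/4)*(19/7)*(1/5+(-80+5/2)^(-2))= 1736049/96100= 18.07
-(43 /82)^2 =-1849 /6724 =-0.27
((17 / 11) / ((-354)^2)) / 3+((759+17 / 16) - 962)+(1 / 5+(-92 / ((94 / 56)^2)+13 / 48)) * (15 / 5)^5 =-732816315215203 / 91351604520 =-8021.93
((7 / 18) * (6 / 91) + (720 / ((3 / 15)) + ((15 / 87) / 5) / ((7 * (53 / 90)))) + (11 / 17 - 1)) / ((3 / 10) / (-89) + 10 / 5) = 22852802488630 / 12675726609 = 1802.88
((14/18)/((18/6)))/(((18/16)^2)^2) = 28672/177147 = 0.16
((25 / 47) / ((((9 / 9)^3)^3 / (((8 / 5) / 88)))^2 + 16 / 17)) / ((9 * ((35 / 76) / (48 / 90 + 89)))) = 1735156 / 456950403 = 0.00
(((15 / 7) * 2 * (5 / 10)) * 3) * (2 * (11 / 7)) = 990 / 49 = 20.20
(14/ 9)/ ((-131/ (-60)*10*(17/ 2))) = 56/ 6681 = 0.01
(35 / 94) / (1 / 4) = 70 / 47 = 1.49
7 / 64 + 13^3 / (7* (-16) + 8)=-1345 / 64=-21.02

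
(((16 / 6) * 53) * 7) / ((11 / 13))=38584 / 33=1169.21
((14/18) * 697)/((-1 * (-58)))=4879/522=9.35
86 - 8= 78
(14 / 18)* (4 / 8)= 7 / 18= 0.39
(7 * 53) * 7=2597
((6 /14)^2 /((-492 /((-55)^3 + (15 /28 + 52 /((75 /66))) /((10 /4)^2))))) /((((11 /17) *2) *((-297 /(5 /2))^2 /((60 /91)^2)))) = 2062264951 /1395022866237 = 0.00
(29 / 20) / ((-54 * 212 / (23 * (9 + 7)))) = -667 / 14310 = -0.05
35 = 35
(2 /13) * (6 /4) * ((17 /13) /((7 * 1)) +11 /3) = 0.89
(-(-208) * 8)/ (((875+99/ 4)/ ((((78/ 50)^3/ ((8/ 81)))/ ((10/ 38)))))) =75954894912/ 281171875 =270.14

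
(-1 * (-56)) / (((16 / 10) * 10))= 7 / 2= 3.50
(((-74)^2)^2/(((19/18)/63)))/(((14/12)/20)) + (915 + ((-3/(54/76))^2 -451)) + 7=47218062784945/1539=30681002459.35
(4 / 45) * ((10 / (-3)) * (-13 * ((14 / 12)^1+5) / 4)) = 481 / 81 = 5.94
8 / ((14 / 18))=72 / 7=10.29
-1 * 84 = -84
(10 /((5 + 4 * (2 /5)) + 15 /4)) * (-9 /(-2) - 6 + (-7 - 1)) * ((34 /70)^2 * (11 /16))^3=-610414982441 /15586139520000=-0.04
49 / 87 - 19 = -1604 / 87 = -18.44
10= 10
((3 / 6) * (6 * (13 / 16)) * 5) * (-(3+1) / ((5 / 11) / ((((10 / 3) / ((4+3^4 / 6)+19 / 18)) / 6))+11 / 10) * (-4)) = 7150 / 597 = 11.98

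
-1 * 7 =-7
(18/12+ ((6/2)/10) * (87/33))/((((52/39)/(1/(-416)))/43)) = -8127/45760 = -0.18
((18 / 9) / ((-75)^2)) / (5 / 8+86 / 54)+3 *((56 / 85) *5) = 50295816 / 5089375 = 9.88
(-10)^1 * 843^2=-7106490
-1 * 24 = -24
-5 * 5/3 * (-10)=83.33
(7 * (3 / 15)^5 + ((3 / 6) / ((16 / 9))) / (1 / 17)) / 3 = 478349 / 300000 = 1.59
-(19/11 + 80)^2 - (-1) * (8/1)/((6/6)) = -807233/121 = -6671.35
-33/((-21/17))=187/7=26.71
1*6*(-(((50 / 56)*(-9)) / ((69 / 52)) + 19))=-12504 / 161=-77.66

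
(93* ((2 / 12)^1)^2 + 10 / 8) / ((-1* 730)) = -23 / 4380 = -0.01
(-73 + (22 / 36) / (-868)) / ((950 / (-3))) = 1140563 / 4947600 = 0.23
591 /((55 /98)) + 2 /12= 1053.22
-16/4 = -4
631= 631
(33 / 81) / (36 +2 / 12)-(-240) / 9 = 52102 / 1953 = 26.68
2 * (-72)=-144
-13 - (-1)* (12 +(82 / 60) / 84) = -2479 / 2520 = -0.98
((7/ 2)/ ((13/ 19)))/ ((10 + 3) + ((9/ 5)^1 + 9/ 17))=11305/ 33878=0.33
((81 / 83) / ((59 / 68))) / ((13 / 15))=82620 / 63661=1.30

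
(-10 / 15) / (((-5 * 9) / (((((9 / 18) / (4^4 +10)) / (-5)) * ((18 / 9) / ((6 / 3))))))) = -0.00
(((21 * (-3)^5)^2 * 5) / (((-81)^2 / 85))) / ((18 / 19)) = 3561075 / 2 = 1780537.50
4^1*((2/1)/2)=4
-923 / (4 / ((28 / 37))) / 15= -6461 / 555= -11.64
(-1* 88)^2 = 7744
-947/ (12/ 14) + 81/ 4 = -13015/ 12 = -1084.58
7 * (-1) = -7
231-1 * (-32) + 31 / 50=13181 / 50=263.62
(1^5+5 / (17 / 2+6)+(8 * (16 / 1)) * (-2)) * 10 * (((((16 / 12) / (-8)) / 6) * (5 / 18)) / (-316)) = -184625 / 2969136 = -0.06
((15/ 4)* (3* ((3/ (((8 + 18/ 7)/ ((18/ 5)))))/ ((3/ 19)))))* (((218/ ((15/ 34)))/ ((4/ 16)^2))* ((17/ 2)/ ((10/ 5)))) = 452480364/ 185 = 2445839.81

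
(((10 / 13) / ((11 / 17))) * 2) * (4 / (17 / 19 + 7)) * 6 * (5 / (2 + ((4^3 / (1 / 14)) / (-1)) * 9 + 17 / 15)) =-77520 / 17290559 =-0.00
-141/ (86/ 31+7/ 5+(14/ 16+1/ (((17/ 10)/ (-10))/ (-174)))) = -990760/ 7227479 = -0.14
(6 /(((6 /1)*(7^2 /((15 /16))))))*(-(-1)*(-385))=-825 /112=-7.37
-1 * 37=-37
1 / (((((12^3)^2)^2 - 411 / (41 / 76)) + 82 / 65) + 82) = 2665 / 23761407692793792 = 0.00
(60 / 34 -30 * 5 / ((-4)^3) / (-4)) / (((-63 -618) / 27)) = -23085 / 493952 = -0.05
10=10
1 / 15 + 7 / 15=8 / 15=0.53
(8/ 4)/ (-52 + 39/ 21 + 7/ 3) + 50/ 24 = 6149/ 3012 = 2.04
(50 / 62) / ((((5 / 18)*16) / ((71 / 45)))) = 71 / 248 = 0.29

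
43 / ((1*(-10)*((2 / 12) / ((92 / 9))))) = -263.73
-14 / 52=-7 / 26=-0.27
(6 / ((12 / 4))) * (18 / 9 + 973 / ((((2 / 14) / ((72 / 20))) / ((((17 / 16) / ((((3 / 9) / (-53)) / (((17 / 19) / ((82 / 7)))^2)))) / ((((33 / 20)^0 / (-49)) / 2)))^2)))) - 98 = 215638050809274842076691 / 471367679079680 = 457473136.96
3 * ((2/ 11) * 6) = 36/ 11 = 3.27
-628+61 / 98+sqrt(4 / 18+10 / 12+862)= -61483 / 98+sqrt(31070) / 6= -598.00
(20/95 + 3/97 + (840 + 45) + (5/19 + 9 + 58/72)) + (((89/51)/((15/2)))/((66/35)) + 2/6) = 33341543711/37221228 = 895.77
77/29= 2.66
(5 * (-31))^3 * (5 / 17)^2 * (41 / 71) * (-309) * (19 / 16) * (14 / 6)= 52288697715625 / 328304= 159269146.02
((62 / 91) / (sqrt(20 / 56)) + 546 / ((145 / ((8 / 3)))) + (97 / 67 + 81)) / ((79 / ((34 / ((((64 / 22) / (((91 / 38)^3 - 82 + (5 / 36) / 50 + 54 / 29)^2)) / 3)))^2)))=34633165654649922642623037084341647117943959 * sqrt(70) / 840100361521221280735486589030400000 + 250959738725837937838075506108610232807906623937 / 8968763749646884332247529903769600000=28326444135.72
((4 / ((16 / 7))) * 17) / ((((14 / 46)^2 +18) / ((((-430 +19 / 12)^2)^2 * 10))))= 12933442358117090915 / 23348736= 553924733146.89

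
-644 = -644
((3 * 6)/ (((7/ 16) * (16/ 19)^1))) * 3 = 1026/ 7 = 146.57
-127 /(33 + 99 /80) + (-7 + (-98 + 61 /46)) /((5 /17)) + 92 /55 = -223341979 /629970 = -354.53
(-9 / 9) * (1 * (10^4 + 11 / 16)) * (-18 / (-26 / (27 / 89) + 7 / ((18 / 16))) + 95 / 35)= -441790371 / 15022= -29409.56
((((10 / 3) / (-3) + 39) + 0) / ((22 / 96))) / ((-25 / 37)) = -18352 / 75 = -244.69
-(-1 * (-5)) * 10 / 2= -25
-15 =-15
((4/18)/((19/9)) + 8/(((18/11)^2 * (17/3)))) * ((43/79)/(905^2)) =0.00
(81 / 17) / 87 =27 / 493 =0.05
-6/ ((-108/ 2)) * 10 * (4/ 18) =20/ 81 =0.25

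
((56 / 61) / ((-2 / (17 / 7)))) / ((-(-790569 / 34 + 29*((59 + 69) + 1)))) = -2312 / 40465875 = -0.00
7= 7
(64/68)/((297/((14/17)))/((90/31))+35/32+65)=17920/3623601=0.00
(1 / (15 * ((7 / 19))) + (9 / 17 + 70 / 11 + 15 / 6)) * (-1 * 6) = -375971 / 6545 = -57.44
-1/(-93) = 1/93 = 0.01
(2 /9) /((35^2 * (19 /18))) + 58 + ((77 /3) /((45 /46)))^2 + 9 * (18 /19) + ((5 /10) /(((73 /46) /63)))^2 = 4155340688347 /3616786971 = 1148.90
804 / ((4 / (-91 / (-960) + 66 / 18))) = 241937 / 320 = 756.05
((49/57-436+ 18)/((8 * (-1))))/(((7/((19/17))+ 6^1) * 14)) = 23777/78288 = 0.30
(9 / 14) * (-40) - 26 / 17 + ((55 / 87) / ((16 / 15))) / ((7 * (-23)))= -34603299 / 1269968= -27.25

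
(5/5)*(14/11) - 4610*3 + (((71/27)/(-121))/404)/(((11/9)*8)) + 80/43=-7672959350381/554931168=-13826.87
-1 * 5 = -5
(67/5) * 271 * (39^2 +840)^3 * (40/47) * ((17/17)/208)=238963766443317/1222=195551363701.57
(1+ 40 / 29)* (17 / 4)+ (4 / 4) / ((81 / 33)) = 32947 / 3132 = 10.52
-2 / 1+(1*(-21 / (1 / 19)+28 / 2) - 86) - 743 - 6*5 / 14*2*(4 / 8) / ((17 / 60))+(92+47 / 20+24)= -2630407 / 2380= -1105.21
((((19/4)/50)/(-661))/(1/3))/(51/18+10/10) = -171/1520300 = -0.00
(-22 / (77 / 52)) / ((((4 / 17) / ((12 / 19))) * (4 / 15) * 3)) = -6630 / 133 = -49.85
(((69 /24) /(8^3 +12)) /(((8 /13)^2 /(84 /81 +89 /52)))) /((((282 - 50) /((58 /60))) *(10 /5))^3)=1153841 /3204414701568000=0.00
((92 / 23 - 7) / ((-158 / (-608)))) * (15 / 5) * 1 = -2736 / 79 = -34.63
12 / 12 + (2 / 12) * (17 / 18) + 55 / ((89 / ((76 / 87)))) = 473105 / 278748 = 1.70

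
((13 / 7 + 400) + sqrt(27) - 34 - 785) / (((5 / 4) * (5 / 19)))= -1252.32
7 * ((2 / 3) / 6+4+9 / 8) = 2639 / 72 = 36.65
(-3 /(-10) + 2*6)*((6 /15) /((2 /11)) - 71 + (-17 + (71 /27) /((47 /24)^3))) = -5456071761 /5191150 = -1051.03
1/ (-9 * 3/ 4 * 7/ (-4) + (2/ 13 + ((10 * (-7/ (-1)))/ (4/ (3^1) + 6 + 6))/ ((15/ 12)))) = 0.06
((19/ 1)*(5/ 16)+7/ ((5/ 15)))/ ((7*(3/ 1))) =431/ 336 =1.28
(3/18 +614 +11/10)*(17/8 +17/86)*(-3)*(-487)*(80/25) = 7182247754/1075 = 6681160.70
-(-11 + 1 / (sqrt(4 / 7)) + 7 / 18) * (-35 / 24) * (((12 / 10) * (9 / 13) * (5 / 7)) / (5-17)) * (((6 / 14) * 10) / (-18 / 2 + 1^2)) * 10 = -23875 / 5824 + 1125 * sqrt(7) / 5824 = -3.59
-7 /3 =-2.33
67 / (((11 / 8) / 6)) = 3216 / 11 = 292.36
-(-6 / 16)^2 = -9 / 64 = -0.14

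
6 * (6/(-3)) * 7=-84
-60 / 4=-15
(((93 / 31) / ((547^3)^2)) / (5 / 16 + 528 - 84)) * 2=96 / 190428730521264812861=0.00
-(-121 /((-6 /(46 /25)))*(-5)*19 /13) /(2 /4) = 105754 /195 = 542.33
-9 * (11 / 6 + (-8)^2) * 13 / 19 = -15405 / 38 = -405.39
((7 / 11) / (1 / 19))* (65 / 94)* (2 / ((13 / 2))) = 1330 / 517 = 2.57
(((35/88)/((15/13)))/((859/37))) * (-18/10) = -10101/377960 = -0.03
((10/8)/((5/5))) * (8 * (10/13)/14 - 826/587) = -129215/106834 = -1.21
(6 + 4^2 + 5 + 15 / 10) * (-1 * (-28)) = 798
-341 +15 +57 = -269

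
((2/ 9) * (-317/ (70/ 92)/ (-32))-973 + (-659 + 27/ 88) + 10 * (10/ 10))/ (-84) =22436567/ 1164240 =19.27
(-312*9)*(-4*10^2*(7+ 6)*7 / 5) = 20442240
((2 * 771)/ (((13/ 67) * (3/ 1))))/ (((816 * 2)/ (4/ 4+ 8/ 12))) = 86095/ 31824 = 2.71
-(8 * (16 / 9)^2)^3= -8589934592 / 531441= -16163.48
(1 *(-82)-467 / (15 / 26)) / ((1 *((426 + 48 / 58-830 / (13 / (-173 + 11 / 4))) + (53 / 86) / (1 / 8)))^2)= -14056460315248 / 2013947177764401735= -0.00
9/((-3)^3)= -1/3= -0.33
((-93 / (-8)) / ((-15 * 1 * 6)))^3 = -29791 / 13824000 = -0.00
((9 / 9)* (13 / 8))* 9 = 117 / 8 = 14.62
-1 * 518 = -518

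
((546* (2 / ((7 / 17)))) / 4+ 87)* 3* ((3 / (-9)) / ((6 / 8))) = -1000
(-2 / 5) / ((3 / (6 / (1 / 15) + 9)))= -13.20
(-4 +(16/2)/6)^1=-8/3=-2.67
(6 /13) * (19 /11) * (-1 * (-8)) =912 /143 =6.38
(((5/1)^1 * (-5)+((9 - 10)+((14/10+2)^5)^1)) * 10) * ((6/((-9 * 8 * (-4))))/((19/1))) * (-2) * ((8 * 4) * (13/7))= -7327112/13125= -558.26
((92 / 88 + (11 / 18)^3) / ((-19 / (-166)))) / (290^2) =6781847 / 51254240400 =0.00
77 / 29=2.66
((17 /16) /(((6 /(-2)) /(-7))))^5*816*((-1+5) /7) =57954303169 /1327104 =43669.75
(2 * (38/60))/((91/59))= 1121/1365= 0.82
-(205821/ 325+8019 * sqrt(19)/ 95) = -1001.23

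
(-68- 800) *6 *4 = -20832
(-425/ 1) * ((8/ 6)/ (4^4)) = -425/ 192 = -2.21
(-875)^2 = 765625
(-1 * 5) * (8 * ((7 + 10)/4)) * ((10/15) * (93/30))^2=-32674/45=-726.09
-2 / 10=-1 / 5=-0.20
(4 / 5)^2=16 / 25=0.64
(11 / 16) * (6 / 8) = 33 / 64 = 0.52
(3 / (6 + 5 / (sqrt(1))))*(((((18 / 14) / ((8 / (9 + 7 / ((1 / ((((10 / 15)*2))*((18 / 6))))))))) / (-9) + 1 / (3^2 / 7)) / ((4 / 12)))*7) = 59 / 88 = 0.67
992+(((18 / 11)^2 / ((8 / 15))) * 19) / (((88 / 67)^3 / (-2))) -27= 72628964225 / 82458112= 880.80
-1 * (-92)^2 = -8464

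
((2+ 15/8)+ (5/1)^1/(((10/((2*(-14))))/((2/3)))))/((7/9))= -393/56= -7.02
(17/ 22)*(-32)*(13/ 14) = -1768/ 77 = -22.96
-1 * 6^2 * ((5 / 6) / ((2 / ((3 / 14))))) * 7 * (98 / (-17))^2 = -216090 / 289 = -747.72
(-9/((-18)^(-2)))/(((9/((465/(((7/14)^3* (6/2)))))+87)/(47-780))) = 883470240/35963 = 24566.09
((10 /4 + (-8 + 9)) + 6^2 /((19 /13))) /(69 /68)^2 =2471528 /90459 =27.32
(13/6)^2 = 169/36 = 4.69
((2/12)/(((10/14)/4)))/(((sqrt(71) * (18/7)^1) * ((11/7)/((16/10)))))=2744 * sqrt(71)/527175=0.04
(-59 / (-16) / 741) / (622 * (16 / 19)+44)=59 / 6731712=0.00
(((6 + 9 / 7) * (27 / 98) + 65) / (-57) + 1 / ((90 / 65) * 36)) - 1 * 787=-3328393307 / 4223016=-788.16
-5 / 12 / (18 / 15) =-25 / 72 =-0.35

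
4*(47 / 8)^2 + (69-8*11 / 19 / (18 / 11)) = 558779 / 2736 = 204.23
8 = 8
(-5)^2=25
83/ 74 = 1.12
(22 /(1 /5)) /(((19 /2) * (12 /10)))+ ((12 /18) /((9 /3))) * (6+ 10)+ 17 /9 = 15.09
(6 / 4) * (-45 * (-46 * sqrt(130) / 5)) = 621 * sqrt(130) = 7080.49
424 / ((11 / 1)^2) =424 / 121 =3.50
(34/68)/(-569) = -1/1138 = -0.00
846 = 846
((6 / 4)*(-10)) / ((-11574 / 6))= 5 / 643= 0.01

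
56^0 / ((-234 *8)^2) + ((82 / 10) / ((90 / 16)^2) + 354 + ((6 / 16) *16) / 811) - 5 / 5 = 353.27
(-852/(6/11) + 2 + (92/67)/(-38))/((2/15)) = -14894445/1273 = -11700.27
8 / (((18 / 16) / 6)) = 128 / 3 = 42.67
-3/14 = -0.21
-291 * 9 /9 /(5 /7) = -2037 /5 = -407.40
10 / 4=5 / 2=2.50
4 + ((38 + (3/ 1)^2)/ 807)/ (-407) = 1313749/ 328449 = 4.00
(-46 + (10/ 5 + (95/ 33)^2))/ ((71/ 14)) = -544474/ 77319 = -7.04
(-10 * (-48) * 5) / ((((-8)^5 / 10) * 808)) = -375 / 413696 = -0.00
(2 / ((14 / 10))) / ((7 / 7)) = 10 / 7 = 1.43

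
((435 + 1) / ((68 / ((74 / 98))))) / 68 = 4033 / 56644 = 0.07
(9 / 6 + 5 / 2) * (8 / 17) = 32 / 17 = 1.88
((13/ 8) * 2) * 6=39/ 2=19.50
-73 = -73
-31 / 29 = -1.07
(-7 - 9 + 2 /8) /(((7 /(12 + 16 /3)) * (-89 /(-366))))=-14274 /89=-160.38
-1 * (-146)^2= -21316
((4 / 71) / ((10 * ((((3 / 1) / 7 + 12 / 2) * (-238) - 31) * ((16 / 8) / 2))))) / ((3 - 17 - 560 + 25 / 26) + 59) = 0.00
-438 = -438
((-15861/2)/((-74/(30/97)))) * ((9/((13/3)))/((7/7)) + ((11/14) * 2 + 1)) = 100638045/653198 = 154.07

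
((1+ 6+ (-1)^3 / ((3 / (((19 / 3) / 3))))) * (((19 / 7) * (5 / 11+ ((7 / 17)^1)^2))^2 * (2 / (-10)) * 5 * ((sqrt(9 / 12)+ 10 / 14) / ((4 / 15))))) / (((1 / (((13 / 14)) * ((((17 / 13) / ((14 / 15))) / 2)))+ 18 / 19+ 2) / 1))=-26365996000 * sqrt(3) / 3490360797 - 263659960000 / 24432525579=-23.88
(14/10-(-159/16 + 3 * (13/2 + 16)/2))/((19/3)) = -5379/1520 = -3.54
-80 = -80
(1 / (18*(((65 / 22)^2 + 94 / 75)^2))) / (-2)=-36602500 / 131312741641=-0.00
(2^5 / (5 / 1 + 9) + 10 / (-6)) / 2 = 13 / 42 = 0.31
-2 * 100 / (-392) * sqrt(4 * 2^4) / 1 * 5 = 1000 / 49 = 20.41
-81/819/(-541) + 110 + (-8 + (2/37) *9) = 186684285/1821547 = 102.49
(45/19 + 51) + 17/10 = 10463/190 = 55.07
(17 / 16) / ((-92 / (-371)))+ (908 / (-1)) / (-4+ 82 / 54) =36510121 / 98624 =370.20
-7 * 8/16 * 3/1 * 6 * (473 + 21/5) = -150318/5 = -30063.60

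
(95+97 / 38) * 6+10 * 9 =12831 / 19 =675.32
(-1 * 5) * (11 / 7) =-55 / 7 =-7.86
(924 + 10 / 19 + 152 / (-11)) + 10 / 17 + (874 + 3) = 6353817 / 3553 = 1788.30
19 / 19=1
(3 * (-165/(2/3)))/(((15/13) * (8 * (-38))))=1287/608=2.12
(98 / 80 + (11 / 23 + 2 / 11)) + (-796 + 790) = -41643 / 10120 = -4.11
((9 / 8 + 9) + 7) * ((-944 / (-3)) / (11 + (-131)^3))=-8083 / 3372120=-0.00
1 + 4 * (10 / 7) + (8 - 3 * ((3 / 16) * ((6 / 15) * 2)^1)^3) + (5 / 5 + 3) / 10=845833 / 56000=15.10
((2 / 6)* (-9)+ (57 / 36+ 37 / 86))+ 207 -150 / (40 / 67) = -11671 / 258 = -45.24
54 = 54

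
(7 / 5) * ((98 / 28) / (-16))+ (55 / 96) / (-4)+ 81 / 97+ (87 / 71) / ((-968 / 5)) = 606784319 / 1599987840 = 0.38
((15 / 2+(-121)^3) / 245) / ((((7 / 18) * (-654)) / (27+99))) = 95663889 / 26705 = 3582.25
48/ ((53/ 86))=4128/ 53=77.89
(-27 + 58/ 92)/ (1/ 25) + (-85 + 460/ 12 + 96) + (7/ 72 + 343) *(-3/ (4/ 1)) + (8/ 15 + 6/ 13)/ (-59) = -867.25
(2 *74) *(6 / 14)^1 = 444 / 7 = 63.43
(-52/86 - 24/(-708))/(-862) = 724/1093447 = 0.00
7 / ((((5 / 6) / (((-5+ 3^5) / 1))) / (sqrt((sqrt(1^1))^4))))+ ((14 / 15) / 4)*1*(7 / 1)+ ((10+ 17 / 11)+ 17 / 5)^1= 665207 / 330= 2015.78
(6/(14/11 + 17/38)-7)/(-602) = 2525/432838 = 0.01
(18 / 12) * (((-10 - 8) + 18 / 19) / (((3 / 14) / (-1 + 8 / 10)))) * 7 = 15876 / 95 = 167.12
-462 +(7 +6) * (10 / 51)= -23432 / 51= -459.45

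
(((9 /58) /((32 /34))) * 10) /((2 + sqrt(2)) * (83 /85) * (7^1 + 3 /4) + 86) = 1117974825 /67811067604 - 167309325 * sqrt(2) /135622135208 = 0.01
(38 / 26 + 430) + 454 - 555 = 4296 / 13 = 330.46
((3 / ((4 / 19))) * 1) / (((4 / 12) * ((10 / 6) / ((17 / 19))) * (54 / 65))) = 221 / 8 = 27.62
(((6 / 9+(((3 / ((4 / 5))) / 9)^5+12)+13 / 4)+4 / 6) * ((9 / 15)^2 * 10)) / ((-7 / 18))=-4129589 / 26880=-153.63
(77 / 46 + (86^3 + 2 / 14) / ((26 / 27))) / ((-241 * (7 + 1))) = -691235765 / 2017652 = -342.59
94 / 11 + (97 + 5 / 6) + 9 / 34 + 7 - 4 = 61510 / 561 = 109.64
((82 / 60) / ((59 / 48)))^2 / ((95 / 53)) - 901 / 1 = -900.31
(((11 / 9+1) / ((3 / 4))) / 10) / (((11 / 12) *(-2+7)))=32 / 495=0.06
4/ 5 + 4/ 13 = 72/ 65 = 1.11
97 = 97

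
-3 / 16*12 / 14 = -9 / 56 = -0.16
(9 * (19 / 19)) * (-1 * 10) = -90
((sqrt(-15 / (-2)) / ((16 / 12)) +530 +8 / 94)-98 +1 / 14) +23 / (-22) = 3 *sqrt(30) / 8 +1560191 / 3619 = 433.17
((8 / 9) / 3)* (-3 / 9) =-8 / 81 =-0.10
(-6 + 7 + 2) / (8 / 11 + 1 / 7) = 231 / 67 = 3.45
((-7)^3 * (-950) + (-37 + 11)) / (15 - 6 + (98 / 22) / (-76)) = 272388864 / 7475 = 36439.98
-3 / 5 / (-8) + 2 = 83 / 40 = 2.08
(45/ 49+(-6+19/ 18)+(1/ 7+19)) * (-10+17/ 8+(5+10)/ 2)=-13333/ 2352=-5.67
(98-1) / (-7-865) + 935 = 815223 / 872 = 934.89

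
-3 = -3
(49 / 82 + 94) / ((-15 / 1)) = -6.31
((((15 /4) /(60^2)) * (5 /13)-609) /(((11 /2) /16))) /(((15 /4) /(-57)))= 57762394 /2145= 26928.86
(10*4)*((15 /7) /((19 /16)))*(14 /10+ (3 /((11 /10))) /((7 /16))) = 5642880 /10241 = 551.01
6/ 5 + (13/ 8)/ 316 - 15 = -174367/ 12640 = -13.79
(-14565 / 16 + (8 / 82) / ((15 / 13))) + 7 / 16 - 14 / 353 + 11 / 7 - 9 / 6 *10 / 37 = -408736041563 / 449820840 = -908.66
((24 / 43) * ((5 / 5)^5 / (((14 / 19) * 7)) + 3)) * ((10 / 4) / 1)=9390 / 2107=4.46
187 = 187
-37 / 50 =-0.74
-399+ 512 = 113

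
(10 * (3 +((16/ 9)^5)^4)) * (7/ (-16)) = -42313680241385222092240265/ 97261323672455430408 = -435051.45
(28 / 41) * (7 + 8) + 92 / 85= 39472 / 3485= 11.33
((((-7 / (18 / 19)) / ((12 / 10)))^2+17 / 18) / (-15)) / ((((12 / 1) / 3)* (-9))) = 453241 / 6298560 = 0.07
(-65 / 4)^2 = 4225 / 16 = 264.06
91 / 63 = 13 / 9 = 1.44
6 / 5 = 1.20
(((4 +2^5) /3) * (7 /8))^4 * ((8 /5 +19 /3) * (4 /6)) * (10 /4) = 2571471 /16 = 160716.94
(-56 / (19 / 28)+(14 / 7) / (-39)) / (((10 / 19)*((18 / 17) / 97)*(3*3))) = -10090231 / 6318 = -1597.06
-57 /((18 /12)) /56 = -19 /28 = -0.68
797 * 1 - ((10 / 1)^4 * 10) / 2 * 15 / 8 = -92953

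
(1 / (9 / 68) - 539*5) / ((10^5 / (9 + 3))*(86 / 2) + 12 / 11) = -266057 / 35475108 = -0.01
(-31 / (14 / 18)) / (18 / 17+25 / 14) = -9486 / 677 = -14.01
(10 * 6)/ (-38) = -30/ 19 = -1.58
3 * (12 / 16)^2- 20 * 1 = -293 / 16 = -18.31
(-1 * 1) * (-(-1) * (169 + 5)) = -174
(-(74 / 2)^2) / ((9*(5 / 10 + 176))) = -2738 / 3177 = -0.86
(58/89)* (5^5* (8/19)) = 1450000/1691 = 857.48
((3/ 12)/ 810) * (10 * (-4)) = -1/ 81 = -0.01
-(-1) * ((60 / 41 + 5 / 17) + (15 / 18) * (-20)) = -31175 / 2091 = -14.91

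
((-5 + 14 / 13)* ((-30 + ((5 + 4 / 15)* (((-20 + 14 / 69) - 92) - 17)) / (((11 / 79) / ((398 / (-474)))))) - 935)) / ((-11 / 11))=1814800184 / 148005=12261.75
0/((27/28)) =0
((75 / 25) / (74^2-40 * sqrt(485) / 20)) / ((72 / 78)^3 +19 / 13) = 6591 * sqrt(485) / 74047058602 +9023079 / 37023529301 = 0.00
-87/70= -1.24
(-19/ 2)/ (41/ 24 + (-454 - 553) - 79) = 228/ 26023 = 0.01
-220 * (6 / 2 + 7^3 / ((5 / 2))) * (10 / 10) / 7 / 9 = -30844 / 63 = -489.59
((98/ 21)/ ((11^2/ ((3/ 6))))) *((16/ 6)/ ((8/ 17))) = 119/ 1089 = 0.11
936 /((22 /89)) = 41652 /11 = 3786.55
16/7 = 2.29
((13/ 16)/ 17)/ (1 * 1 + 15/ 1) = 13/ 4352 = 0.00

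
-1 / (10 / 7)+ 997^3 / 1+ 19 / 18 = 44596213801 / 45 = 991026973.36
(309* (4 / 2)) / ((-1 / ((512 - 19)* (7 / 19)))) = -112248.32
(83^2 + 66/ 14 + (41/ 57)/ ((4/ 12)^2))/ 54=917725/ 7182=127.78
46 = 46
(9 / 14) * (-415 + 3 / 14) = -52263 / 196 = -266.65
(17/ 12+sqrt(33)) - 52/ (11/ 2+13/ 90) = -2.05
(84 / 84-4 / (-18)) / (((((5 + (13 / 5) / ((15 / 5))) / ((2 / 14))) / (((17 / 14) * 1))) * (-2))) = -85 / 4704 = -0.02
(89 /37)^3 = 704969 /50653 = 13.92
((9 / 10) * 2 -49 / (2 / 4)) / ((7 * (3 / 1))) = -4.58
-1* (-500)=500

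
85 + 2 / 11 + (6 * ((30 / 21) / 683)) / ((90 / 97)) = 13441525 / 157773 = 85.20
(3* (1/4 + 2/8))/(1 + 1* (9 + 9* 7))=0.02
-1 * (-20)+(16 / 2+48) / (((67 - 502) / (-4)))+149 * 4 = 268184 / 435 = 616.51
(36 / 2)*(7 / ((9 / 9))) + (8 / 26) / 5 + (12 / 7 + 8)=135.78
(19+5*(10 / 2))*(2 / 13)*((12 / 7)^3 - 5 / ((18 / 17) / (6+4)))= -11459624 / 40131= -285.56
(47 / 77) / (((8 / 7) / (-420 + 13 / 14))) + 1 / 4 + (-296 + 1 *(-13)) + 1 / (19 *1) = -12465219 / 23408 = -532.52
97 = 97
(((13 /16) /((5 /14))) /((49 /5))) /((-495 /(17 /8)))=-221 /221760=-0.00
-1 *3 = -3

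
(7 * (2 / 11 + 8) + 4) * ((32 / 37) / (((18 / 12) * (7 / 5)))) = 215680 / 8547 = 25.23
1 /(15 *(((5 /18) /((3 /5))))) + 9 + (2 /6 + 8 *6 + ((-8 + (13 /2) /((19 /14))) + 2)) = 400901 /7125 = 56.27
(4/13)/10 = 0.03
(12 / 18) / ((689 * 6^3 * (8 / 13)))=0.00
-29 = -29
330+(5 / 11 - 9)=3536 / 11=321.45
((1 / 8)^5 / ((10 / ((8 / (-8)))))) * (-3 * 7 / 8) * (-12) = -63 / 655360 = -0.00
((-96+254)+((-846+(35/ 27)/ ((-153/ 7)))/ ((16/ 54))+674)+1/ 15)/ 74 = -12383107/ 452880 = -27.34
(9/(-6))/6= -1/4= -0.25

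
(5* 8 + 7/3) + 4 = 139/3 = 46.33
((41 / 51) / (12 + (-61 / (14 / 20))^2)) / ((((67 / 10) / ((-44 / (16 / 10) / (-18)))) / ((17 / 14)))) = 78925 / 2696770368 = 0.00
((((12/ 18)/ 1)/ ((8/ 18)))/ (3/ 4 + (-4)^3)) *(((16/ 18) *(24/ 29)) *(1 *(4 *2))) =-1024/ 7337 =-0.14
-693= -693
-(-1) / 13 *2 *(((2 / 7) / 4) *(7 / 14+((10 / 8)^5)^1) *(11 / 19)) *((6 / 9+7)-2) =680119 / 5311488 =0.13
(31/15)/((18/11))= 341/270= 1.26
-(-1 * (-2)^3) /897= -0.01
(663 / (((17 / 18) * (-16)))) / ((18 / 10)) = -195 / 8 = -24.38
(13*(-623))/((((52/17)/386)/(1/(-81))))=2044063/162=12617.67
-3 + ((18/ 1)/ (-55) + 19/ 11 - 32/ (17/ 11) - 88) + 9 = -8611/ 85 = -101.31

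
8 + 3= 11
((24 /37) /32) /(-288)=-1 /14208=-0.00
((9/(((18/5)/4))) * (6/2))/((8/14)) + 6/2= 111/2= 55.50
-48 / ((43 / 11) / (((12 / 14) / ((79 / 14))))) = -6336 / 3397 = -1.87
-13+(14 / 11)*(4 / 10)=-687 / 55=-12.49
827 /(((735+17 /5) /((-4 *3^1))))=-12405 /923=-13.44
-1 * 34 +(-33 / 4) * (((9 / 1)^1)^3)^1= -6048.25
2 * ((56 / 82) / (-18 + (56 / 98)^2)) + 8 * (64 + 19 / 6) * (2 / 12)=14296570 / 159777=89.48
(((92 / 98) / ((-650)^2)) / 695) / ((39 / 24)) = 92 / 46761771875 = 0.00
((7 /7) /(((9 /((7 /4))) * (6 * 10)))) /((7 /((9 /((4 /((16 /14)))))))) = 1 /840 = 0.00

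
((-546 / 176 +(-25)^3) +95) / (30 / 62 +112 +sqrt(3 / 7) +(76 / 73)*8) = -1973327348557789 / 15347602714400 +7000192481297*sqrt(21) / 46042808143200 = -127.88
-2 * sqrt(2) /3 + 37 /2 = 17.56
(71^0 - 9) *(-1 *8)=64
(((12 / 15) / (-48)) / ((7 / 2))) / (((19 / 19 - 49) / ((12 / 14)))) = 0.00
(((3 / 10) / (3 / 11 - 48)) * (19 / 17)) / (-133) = 11 / 208250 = 0.00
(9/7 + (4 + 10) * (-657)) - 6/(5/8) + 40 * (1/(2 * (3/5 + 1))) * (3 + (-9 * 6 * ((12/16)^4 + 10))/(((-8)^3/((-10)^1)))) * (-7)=-19535410581/2293760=-8516.76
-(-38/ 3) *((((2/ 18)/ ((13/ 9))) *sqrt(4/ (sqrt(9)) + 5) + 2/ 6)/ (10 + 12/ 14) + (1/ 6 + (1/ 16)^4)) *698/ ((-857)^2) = 2443 *sqrt(57)/ 85930533 + 85776871/ 36099637248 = 0.00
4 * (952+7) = 3836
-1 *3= -3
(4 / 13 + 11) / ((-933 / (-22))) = 1078 / 4043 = 0.27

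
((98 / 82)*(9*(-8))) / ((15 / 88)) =-103488 / 205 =-504.82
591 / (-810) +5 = 1153 / 270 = 4.27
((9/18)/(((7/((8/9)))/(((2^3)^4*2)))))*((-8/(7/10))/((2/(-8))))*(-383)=-4016046080/441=-9106680.45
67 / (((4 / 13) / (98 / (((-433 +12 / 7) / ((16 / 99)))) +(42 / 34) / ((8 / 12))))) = 395.48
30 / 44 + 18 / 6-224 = -4847 / 22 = -220.32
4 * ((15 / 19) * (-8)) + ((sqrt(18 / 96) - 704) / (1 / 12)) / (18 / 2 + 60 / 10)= -55904 / 95 + sqrt(3) / 5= -588.12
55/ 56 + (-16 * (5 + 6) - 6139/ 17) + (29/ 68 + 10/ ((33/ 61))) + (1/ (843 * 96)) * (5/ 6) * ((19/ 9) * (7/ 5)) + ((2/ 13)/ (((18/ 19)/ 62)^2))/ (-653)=-25165988627868703/ 48561125925312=-518.23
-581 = -581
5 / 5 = 1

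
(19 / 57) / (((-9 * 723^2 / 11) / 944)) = -10384 / 14113683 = -0.00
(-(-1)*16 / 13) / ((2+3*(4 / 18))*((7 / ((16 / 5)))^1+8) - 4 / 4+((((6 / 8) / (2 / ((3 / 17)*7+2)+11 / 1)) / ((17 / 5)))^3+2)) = 48616706110464 / 1112613846658223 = 0.04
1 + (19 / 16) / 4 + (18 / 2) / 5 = 991 / 320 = 3.10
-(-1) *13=13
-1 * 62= -62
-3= -3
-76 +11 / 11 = -75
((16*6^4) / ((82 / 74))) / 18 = 42624 / 41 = 1039.61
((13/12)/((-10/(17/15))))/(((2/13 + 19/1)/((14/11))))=-0.01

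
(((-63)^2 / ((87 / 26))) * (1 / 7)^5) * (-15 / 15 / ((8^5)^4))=-351 / 5734055103162153435136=-0.00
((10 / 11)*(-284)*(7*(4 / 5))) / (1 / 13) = -206752 / 11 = -18795.64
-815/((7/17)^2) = -235535/49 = -4806.84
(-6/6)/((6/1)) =-1/6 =-0.17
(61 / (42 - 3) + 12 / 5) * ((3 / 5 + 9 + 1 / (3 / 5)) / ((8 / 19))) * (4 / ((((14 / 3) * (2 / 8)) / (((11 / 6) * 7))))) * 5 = 2100241 / 90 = 23336.01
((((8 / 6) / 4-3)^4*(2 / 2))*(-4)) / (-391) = 16384 / 31671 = 0.52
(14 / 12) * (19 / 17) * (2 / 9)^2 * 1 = 266 / 4131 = 0.06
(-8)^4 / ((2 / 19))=38912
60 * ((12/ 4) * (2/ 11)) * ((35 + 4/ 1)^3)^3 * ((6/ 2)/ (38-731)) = -25047403339051080/ 847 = -29571904768655.35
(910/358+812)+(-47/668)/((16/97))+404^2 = 313814543235/1913152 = 164030.12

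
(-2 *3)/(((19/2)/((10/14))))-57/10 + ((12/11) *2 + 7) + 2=73599/14630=5.03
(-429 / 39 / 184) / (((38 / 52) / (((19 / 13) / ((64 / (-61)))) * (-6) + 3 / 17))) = -663927 / 950912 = -0.70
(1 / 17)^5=1 / 1419857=0.00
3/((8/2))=3/4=0.75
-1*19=-19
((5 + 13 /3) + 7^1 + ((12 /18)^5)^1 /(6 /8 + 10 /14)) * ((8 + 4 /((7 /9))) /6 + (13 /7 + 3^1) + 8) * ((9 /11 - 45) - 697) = -5474739500 /29889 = -183169.04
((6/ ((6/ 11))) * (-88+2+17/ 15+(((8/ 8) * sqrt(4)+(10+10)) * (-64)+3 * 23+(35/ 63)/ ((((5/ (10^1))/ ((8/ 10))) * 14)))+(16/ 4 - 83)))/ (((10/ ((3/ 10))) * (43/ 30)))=-5207213/ 15050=-345.99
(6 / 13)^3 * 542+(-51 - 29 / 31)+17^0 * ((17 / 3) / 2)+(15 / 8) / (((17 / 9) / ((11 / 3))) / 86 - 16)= 150905586877 / 37097338044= 4.07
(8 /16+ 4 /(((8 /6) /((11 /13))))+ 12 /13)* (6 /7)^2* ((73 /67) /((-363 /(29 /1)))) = -1308306 /5164159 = -0.25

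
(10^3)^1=1000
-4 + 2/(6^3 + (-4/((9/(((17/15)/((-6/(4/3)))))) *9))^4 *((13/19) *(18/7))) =-91067109316103846707/22819600478270923708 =-3.99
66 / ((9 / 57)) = 418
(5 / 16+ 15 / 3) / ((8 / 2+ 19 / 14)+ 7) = 595 / 1384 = 0.43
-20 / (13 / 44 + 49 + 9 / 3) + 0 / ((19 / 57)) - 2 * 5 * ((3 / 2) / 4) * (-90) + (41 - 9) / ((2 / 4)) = 1845943 / 4602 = 401.12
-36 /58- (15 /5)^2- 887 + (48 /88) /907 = -259421780 /289333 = -896.62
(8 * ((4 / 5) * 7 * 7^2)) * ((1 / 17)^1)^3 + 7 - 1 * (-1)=207496 / 24565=8.45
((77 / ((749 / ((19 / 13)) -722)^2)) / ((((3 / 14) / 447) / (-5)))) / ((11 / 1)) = -26356610 / 15848361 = -1.66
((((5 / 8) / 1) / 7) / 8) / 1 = 5 / 448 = 0.01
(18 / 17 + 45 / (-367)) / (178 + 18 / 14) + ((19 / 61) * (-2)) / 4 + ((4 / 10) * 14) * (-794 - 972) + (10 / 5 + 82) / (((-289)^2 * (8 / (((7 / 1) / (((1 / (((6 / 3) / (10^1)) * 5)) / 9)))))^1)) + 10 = -4636720696847137 / 469315941377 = -9879.74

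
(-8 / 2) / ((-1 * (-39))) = -4 / 39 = -0.10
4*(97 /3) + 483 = 1837 /3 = 612.33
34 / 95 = 0.36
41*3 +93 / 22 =2799 / 22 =127.23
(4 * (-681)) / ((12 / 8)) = -1816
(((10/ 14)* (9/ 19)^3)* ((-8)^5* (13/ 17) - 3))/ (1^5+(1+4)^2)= -1552897575/ 21221746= -73.17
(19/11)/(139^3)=19/29541809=0.00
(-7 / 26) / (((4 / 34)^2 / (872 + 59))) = -1883413 / 104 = -18109.74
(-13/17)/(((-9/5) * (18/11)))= 715/2754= 0.26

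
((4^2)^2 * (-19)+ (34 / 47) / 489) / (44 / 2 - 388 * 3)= 55894639 / 13123293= 4.26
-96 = -96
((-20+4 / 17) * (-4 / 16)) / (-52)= -21 / 221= -0.10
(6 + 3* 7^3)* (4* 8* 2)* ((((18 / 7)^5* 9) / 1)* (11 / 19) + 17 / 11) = 38906169.60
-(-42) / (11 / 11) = 42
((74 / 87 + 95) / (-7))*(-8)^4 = -34156544 / 609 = -56086.28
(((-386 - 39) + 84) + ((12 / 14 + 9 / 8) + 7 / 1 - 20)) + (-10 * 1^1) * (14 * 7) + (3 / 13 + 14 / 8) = -968267 / 728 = -1330.04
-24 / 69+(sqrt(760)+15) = 337 / 23+2 *sqrt(190) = 42.22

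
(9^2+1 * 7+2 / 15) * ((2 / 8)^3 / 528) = 661 / 253440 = 0.00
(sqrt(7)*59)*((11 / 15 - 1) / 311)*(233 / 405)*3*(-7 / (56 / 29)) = 398663*sqrt(7) / 1259550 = 0.84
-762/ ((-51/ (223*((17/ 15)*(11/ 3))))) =623062/ 45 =13845.82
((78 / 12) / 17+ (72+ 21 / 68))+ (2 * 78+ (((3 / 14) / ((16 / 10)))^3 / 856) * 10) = 2337740066971 / 10222256128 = 228.69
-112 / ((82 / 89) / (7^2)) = -244216 / 41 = -5956.49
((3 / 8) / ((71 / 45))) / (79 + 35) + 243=243.00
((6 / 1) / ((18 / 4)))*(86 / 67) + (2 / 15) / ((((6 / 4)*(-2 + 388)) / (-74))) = 985964 / 581895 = 1.69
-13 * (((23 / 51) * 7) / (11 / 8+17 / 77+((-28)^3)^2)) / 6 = -0.00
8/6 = 4/3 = 1.33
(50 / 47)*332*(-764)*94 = -25364800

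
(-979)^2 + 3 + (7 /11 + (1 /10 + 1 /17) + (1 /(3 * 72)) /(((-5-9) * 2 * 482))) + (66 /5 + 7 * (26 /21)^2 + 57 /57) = 373207868168959 /389378880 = 958469.73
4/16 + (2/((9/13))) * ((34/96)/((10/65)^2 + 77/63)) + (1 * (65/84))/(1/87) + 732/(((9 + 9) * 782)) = 68.44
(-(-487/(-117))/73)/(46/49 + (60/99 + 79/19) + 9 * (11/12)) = -19949468/4881691113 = -0.00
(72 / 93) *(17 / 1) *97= 1276.65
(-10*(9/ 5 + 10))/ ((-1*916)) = 59/ 458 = 0.13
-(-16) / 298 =8 / 149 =0.05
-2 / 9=-0.22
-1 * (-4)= 4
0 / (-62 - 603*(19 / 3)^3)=0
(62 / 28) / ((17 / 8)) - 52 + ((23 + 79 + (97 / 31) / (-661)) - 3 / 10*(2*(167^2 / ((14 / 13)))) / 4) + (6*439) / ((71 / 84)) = -4966849899027 / 6925138360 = -717.22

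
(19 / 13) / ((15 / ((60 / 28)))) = 19 / 91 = 0.21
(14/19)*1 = 14/19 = 0.74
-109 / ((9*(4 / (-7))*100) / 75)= 763 / 48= 15.90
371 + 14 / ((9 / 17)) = 3577 / 9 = 397.44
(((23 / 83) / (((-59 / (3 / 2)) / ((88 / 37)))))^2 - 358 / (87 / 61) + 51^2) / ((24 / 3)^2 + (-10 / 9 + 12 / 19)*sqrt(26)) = 15685826649203057097*sqrt(26) / 56931083055091015804 + 523370996490482490456 / 14232770763772753951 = 38.18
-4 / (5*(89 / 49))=-196 / 445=-0.44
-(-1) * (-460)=-460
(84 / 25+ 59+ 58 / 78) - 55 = 7901 / 975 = 8.10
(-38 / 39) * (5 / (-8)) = 0.61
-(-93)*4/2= 186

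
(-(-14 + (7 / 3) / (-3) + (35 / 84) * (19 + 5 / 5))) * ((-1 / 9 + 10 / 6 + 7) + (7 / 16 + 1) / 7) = 56.46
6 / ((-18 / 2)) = -2 / 3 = -0.67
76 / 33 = 2.30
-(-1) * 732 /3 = 244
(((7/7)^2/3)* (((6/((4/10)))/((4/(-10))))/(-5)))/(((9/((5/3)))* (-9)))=-25/486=-0.05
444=444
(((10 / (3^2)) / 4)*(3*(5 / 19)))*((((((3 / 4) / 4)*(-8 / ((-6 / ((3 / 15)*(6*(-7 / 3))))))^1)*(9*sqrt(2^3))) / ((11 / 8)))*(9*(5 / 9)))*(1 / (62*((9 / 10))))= -3500*sqrt(2) / 19437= -0.25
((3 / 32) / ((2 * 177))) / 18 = 1 / 67968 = 0.00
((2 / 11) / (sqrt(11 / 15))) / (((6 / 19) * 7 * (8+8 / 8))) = 19 * sqrt(165) / 22869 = 0.01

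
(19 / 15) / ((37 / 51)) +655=121498 / 185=656.75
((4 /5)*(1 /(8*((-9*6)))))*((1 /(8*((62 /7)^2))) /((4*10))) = -49 /664243200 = -0.00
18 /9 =2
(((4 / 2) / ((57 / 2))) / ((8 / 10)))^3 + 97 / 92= 17975221 / 17037756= 1.06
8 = 8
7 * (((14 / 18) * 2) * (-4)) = -392 / 9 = -43.56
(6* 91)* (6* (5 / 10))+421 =2059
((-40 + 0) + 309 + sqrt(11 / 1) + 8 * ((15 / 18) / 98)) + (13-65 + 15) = sqrt(11) + 34114 / 147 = 235.38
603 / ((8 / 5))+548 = 924.88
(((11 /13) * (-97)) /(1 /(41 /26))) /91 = -43747 /30758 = -1.42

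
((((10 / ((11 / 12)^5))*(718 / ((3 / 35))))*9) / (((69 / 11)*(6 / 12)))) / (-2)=-62531481600 / 336743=-185694.97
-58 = -58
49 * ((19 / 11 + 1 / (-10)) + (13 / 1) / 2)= 21903 / 55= 398.24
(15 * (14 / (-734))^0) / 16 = 15 / 16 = 0.94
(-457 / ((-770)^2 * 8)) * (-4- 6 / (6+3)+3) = 457 / 2845920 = 0.00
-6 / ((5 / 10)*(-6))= 2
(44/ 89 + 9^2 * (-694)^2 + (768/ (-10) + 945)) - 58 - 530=17360694529/ 445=39012796.69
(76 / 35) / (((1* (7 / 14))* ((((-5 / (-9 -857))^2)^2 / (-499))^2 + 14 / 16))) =11972581865754153138918603118592 / 2412238944991585130785423017315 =4.96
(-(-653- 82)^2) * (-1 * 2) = 1080450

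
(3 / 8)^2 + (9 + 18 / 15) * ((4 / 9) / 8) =679 / 960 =0.71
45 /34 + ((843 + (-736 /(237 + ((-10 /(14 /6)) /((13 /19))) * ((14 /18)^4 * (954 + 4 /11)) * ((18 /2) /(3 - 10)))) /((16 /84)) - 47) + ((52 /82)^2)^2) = 8106570112607118905 /10181342239409482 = 796.22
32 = 32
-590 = -590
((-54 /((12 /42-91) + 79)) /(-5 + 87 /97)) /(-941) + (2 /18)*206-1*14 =1228584037 /138197142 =8.89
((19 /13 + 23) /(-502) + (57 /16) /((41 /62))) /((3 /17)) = 32376891 /1070264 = 30.25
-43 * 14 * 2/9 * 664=-799456/9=-88828.44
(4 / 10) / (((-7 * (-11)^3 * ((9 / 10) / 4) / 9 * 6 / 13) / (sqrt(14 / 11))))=104 * sqrt(154) / 307461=0.00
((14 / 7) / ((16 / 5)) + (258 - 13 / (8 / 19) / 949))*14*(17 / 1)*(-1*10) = -615450.07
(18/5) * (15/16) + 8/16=31/8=3.88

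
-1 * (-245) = 245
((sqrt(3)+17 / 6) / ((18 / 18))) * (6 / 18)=sqrt(3) / 3+17 / 18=1.52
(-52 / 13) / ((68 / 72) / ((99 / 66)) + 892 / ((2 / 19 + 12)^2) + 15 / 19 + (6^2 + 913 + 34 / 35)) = -94981950 / 22735775119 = -0.00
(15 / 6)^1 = 2.50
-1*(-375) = 375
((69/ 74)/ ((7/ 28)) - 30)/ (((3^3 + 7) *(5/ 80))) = -12.36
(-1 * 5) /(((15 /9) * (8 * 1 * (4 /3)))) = -9 /32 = -0.28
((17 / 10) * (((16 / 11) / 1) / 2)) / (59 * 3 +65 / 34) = 2312 / 334565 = 0.01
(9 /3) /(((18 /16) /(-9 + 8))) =-2.67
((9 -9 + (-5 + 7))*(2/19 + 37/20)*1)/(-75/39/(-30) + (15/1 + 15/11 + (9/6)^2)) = 637494/3044845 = 0.21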